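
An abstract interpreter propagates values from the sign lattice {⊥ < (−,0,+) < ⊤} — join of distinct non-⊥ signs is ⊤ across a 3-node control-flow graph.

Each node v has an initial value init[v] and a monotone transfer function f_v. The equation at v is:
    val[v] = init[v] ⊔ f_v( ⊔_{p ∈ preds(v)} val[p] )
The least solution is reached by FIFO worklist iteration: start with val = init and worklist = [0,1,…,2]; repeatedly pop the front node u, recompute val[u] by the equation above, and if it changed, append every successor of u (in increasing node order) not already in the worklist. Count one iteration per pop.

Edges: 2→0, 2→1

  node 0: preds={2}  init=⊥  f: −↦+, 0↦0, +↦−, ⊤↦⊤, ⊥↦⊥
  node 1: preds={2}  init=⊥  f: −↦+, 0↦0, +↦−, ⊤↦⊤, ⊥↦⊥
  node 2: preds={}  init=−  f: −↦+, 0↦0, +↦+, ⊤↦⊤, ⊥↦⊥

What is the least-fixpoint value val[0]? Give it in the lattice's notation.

+

Trace (3 dequeues):
  [1] u=0 | in − | out + | prev ⊥ | push {}
  [2] u=1 | in − | out + | prev ⊥ | push {}
  [3] u=2 | in ⊥ | out − | ==

Converged values:
  [0] +
  [1] +
  [2] −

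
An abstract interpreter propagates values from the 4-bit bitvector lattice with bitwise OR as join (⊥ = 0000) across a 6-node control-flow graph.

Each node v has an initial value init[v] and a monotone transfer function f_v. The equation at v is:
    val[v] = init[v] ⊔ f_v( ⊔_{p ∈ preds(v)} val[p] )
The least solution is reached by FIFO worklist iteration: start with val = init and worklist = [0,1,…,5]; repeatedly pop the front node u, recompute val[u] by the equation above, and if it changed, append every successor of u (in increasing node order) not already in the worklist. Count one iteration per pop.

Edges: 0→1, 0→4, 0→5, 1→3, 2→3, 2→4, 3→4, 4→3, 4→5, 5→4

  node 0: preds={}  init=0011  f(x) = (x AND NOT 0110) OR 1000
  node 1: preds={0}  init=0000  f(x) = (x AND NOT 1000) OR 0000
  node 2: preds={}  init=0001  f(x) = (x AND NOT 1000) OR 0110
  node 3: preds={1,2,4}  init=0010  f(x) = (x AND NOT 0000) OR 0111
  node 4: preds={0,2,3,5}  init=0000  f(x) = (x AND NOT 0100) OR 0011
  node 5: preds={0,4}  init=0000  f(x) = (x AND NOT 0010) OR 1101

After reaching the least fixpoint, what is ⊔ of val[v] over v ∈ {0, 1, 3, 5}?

1111

Trace (8 dequeues):
  [1] u=0 | in 0000 | out 1011 | prev 0011 | push {}
  [2] u=1 | in 1011 | out 0011 | prev 0000 | push {}
  [3] u=2 | in 0000 | out 0111 | prev 0001 | push {}
  [4] u=3 | in 0111 | out 0111 | prev 0010 | push {}
  [5] u=4 | in 1111 | out 1011 | prev 0000 | push {3}
  [6] u=5 | in 1011 | out 1101 | prev 0000 | push {4}
  [7] u=3 | in 1111 | out 1111 | prev 0111 | push {}
  [8] u=4 | in 1111 | out 1011 | ==

Converged values:
  [0] 1011
  [1] 0011
  [2] 0111
  [3] 1111
  [4] 1011
  [5] 1101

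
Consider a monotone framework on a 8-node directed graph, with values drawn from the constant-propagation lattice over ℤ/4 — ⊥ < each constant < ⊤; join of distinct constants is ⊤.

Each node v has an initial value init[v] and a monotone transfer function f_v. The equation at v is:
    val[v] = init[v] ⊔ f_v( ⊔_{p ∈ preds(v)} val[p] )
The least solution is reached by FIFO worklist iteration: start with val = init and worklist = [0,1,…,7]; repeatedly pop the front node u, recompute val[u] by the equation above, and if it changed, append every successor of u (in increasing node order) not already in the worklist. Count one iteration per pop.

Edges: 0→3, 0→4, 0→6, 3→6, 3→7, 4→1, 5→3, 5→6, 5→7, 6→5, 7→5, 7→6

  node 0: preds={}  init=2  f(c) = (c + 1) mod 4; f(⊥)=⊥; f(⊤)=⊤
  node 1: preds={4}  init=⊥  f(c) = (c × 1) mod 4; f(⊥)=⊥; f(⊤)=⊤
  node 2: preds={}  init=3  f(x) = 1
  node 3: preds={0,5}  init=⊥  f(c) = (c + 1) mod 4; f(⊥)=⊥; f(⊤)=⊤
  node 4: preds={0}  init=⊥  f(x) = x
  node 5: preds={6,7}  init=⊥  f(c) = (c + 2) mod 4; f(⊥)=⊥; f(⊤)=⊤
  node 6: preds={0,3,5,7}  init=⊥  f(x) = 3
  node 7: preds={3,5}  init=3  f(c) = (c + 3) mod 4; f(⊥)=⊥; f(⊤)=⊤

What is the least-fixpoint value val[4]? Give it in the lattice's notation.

Trace (14 dequeues):
  [1] u=0 | in ⊥ | out 2 | ==
  [2] u=1 | in ⊥ | out ⊥ | ==
  [3] u=2 | in ⊥ | out ⊤ | prev 3 | push {}
  [4] u=3 | in 2 | out 3 | prev ⊥ | push {}
  [5] u=4 | in 2 | out 2 | prev ⊥ | push {1}
  [6] u=5 | in 3 | out 1 | prev ⊥ | push {3}
  [7] u=6 | in ⊤ | out 3 | prev ⊥ | push {5}
  [8] u=7 | in ⊤ | out ⊤ | prev 3 | push {6}
  [9] u=1 | in 2 | out 2 | prev ⊥ | push {}
  [10] u=3 | in ⊤ | out ⊤ | prev 3 | push {7}
  [11] u=5 | in ⊤ | out ⊤ | prev 1 | push {3}
  [12] u=6 | in ⊤ | out 3 | ==
  [13] u=7 | in ⊤ | out ⊤ | ==
  [14] u=3 | in ⊤ | out ⊤ | ==

Converged values:
  [0] 2
  [1] 2
  [2] ⊤
  [3] ⊤
  [4] 2
  [5] ⊤
  [6] 3
  [7] ⊤

2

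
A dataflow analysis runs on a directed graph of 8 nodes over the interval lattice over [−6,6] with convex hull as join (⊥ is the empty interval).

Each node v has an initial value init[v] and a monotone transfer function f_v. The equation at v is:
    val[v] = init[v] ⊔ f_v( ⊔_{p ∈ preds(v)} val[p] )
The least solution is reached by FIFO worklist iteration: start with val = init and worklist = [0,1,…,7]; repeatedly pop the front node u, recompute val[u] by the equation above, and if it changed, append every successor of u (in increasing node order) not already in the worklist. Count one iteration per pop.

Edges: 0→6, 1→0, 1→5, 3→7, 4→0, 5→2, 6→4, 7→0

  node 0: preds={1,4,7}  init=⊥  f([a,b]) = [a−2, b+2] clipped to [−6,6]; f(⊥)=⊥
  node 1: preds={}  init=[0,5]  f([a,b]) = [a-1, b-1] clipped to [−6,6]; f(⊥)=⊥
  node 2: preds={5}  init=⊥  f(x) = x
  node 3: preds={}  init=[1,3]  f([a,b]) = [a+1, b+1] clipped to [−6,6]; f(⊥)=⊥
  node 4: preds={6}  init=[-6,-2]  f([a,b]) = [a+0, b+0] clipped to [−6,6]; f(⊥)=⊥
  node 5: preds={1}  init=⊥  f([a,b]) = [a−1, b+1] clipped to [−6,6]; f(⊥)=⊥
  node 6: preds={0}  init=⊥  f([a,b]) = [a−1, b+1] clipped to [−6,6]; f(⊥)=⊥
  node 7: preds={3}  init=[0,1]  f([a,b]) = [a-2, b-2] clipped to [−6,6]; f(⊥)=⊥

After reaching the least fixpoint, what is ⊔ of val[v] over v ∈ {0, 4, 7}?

[-6,6]

Iteration log — 11 steps:
  step 1. node 0  ⊔preds=[-6,5]  new=[-6,6]  old=⊥  +wl: 
  step 2. node 1  ⊔preds=⊥  new=[0,5]  stable
  step 3. node 2  ⊔preds=⊥  new=⊥  stable
  step 4. node 3  ⊔preds=⊥  new=[1,3]  stable
  step 5. node 4  ⊔preds=⊥  new=[-6,-2]  stable
  step 6. node 5  ⊔preds=[0,5]  new=[-1,6]  old=⊥  +wl: 2
  step 7. node 6  ⊔preds=[-6,6]  new=[-6,6]  old=⊥  +wl: 4
  step 8. node 7  ⊔preds=[1,3]  new=[-1,1]  old=[0,1]  +wl: 0
  step 9. node 2  ⊔preds=[-1,6]  new=[-1,6]  old=⊥  +wl: 
  step 10. node 4  ⊔preds=[-6,6]  new=[-6,6]  old=[-6,-2]  +wl: 
  step 11. node 0  ⊔preds=[-6,6]  new=[-6,6]  stable

Least fixpoint reached:
  node 0: [-6,6]
  node 1: [0,5]
  node 2: [-1,6]
  node 3: [1,3]
  node 4: [-6,6]
  node 5: [-1,6]
  node 6: [-6,6]
  node 7: [-1,1]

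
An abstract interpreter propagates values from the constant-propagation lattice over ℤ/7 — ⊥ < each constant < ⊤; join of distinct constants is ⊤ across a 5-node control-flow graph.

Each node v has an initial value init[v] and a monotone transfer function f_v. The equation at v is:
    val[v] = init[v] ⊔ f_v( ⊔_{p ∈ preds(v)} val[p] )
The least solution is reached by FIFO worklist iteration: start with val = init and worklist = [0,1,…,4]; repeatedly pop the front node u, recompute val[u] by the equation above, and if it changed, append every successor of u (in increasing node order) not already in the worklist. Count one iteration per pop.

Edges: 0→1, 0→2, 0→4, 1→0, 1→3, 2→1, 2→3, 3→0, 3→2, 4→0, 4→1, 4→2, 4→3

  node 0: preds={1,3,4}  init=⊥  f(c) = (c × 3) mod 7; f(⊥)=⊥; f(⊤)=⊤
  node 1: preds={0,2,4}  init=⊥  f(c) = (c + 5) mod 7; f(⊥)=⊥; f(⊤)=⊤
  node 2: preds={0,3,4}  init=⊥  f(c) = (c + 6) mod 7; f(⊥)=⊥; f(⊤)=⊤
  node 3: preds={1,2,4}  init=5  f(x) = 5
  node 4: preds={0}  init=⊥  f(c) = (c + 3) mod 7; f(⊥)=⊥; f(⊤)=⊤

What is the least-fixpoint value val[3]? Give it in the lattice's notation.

5

Worklist (14 pops):
  #1 pop 0: in=5 → 1 (was ⊥); enqueue []
  #2 pop 1: in=1 → 6 (was ⊥); enqueue [0]
  #3 pop 2: in=⊤ → ⊤ (was ⊥); enqueue [1]
  #4 pop 3: in=⊤ → 5 (no change)
  #5 pop 4: in=1 → 4 (was ⊥); enqueue [2,3]
  #6 pop 0: in=⊤ → ⊤ (was 1); enqueue [4]
  #7 pop 1: in=⊤ → ⊤ (was 6); enqueue [0]
  #8 pop 2: in=⊤ → ⊤ (no change)
  #9 pop 3: in=⊤ → 5 (no change)
  #10 pop 4: in=⊤ → ⊤ (was 4); enqueue [1,2,3]
  #11 pop 0: in=⊤ → ⊤ (no change)
  #12 pop 1: in=⊤ → ⊤ (no change)
  #13 pop 2: in=⊤ → ⊤ (no change)
  #14 pop 3: in=⊤ → 5 (no change)

Fixpoint:
  val[0] = ⊤
  val[1] = ⊤
  val[2] = ⊤
  val[3] = 5
  val[4] = ⊤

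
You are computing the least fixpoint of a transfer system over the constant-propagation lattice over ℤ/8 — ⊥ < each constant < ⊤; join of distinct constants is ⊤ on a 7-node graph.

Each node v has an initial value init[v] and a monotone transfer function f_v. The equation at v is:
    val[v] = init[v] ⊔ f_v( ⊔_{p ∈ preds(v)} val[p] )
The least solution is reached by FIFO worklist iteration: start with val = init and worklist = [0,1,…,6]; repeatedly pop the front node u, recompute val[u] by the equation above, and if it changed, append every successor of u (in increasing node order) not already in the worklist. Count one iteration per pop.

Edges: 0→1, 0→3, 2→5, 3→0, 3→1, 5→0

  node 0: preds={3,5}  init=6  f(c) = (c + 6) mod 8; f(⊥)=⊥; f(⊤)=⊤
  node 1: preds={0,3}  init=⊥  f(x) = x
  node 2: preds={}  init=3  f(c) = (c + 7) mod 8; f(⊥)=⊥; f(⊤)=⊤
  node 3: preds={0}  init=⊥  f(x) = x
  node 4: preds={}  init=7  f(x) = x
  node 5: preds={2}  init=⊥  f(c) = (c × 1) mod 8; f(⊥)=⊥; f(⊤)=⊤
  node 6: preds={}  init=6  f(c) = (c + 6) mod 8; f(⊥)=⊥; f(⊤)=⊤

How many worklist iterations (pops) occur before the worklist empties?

12

Worklist (12 pops):
  #1 pop 0: in=⊥ → 6 (no change)
  #2 pop 1: in=6 → 6 (was ⊥); enqueue []
  #3 pop 2: in=⊥ → 3 (no change)
  #4 pop 3: in=6 → 6 (was ⊥); enqueue [0,1]
  #5 pop 4: in=⊥ → 7 (no change)
  #6 pop 5: in=3 → 3 (was ⊥); enqueue []
  #7 pop 6: in=⊥ → 6 (no change)
  #8 pop 0: in=⊤ → ⊤ (was 6); enqueue [3]
  #9 pop 1: in=⊤ → ⊤ (was 6); enqueue []
  #10 pop 3: in=⊤ → ⊤ (was 6); enqueue [0,1]
  #11 pop 0: in=⊤ → ⊤ (no change)
  #12 pop 1: in=⊤ → ⊤ (no change)

Fixpoint:
  val[0] = ⊤
  val[1] = ⊤
  val[2] = 3
  val[3] = ⊤
  val[4] = 7
  val[5] = 3
  val[6] = 6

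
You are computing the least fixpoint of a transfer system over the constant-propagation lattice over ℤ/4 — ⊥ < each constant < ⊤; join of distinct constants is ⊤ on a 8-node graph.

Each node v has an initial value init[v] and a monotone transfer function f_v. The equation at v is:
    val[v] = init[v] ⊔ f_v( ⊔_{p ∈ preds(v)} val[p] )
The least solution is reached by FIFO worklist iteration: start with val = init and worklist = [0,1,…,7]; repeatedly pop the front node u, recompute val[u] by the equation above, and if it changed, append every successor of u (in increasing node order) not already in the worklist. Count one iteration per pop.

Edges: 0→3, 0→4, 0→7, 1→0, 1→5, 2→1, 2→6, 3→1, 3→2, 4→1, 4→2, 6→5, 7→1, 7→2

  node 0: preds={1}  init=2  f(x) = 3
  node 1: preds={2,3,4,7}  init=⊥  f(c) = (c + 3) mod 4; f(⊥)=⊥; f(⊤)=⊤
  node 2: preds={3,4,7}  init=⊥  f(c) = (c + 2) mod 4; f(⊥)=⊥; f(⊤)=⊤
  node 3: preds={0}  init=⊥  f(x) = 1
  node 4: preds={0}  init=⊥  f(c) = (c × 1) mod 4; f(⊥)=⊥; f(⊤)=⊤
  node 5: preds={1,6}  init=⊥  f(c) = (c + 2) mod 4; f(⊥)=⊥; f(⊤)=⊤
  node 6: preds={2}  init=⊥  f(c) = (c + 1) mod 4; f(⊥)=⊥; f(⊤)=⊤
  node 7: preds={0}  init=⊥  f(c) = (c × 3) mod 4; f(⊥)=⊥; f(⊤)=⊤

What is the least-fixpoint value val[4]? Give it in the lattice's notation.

⊤

Iteration log — 15 steps:
  step 1. node 0  ⊔preds=⊥  new=⊤  old=2  +wl: 
  step 2. node 1  ⊔preds=⊥  new=⊥  stable
  step 3. node 2  ⊔preds=⊥  new=⊥  stable
  step 4. node 3  ⊔preds=⊤  new=1  old=⊥  +wl: 1,2
  step 5. node 4  ⊔preds=⊤  new=⊤  old=⊥  +wl: 
  step 6. node 5  ⊔preds=⊥  new=⊥  stable
  step 7. node 6  ⊔preds=⊥  new=⊥  stable
  step 8. node 7  ⊔preds=⊤  new=⊤  old=⊥  +wl: 
  step 9. node 1  ⊔preds=⊤  new=⊤  old=⊥  +wl: 0,5
  step 10. node 2  ⊔preds=⊤  new=⊤  old=⊥  +wl: 1,6
  step 11. node 0  ⊔preds=⊤  new=⊤  stable
  step 12. node 5  ⊔preds=⊤  new=⊤  old=⊥  +wl: 
  step 13. node 1  ⊔preds=⊤  new=⊤  stable
  step 14. node 6  ⊔preds=⊤  new=⊤  old=⊥  +wl: 5
  step 15. node 5  ⊔preds=⊤  new=⊤  stable

Least fixpoint reached:
  node 0: ⊤
  node 1: ⊤
  node 2: ⊤
  node 3: 1
  node 4: ⊤
  node 5: ⊤
  node 6: ⊤
  node 7: ⊤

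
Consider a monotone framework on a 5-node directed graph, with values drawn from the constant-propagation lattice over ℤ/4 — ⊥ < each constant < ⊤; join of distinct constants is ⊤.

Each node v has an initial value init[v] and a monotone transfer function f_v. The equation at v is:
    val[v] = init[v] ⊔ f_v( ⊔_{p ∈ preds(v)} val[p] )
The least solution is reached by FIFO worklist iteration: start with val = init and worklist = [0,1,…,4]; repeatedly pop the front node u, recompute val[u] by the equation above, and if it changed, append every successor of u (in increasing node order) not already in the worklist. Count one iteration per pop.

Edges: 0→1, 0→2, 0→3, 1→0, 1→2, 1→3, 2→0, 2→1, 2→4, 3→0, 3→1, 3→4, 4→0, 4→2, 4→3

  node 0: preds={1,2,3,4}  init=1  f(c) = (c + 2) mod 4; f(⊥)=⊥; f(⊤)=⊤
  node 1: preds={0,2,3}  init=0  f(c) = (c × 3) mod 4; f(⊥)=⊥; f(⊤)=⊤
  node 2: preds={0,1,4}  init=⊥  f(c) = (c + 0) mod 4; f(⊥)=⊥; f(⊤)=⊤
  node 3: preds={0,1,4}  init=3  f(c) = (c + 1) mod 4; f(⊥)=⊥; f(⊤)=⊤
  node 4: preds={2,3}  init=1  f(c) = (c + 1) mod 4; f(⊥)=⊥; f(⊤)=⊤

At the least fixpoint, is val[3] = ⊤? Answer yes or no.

yes

Worklist (9 pops):
  #1 pop 0: in=⊤ → ⊤ (was 1); enqueue []
  #2 pop 1: in=⊤ → ⊤ (was 0); enqueue [0]
  #3 pop 2: in=⊤ → ⊤ (was ⊥); enqueue [1]
  #4 pop 3: in=⊤ → ⊤ (was 3); enqueue []
  #5 pop 4: in=⊤ → ⊤ (was 1); enqueue [2,3]
  #6 pop 0: in=⊤ → ⊤ (no change)
  #7 pop 1: in=⊤ → ⊤ (no change)
  #8 pop 2: in=⊤ → ⊤ (no change)
  #9 pop 3: in=⊤ → ⊤ (no change)

Fixpoint:
  val[0] = ⊤
  val[1] = ⊤
  val[2] = ⊤
  val[3] = ⊤
  val[4] = ⊤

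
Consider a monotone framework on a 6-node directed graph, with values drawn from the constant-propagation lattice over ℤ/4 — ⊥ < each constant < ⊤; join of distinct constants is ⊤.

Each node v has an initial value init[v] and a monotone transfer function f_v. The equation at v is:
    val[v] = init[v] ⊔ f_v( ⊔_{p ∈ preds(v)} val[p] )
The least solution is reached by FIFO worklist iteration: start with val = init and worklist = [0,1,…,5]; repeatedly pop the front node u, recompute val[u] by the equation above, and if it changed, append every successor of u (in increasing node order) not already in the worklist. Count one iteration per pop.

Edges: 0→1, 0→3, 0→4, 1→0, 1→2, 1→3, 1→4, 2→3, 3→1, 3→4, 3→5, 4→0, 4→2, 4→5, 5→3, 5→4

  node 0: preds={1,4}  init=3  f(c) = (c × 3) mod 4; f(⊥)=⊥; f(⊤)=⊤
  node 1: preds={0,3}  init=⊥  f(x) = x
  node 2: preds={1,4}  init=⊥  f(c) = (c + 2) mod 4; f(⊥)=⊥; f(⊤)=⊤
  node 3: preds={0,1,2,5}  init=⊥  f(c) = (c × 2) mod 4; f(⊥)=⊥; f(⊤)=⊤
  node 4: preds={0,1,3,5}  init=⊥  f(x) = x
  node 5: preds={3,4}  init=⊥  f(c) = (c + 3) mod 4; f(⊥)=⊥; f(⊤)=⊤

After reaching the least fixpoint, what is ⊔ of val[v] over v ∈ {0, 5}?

⊤

Iteration log — 12 steps:
  step 1. node 0  ⊔preds=⊥  new=3  stable
  step 2. node 1  ⊔preds=3  new=3  old=⊥  +wl: 0
  step 3. node 2  ⊔preds=3  new=1  old=⊥  +wl: 
  step 4. node 3  ⊔preds=⊤  new=⊤  old=⊥  +wl: 1
  step 5. node 4  ⊔preds=⊤  new=⊤  old=⊥  +wl: 2
  step 6. node 5  ⊔preds=⊤  new=⊤  old=⊥  +wl: 3,4
  step 7. node 0  ⊔preds=⊤  new=⊤  old=3  +wl: 
  step 8. node 1  ⊔preds=⊤  new=⊤  old=3  +wl: 0
  step 9. node 2  ⊔preds=⊤  new=⊤  old=1  +wl: 
  step 10. node 3  ⊔preds=⊤  new=⊤  stable
  step 11. node 4  ⊔preds=⊤  new=⊤  stable
  step 12. node 0  ⊔preds=⊤  new=⊤  stable

Least fixpoint reached:
  node 0: ⊤
  node 1: ⊤
  node 2: ⊤
  node 3: ⊤
  node 4: ⊤
  node 5: ⊤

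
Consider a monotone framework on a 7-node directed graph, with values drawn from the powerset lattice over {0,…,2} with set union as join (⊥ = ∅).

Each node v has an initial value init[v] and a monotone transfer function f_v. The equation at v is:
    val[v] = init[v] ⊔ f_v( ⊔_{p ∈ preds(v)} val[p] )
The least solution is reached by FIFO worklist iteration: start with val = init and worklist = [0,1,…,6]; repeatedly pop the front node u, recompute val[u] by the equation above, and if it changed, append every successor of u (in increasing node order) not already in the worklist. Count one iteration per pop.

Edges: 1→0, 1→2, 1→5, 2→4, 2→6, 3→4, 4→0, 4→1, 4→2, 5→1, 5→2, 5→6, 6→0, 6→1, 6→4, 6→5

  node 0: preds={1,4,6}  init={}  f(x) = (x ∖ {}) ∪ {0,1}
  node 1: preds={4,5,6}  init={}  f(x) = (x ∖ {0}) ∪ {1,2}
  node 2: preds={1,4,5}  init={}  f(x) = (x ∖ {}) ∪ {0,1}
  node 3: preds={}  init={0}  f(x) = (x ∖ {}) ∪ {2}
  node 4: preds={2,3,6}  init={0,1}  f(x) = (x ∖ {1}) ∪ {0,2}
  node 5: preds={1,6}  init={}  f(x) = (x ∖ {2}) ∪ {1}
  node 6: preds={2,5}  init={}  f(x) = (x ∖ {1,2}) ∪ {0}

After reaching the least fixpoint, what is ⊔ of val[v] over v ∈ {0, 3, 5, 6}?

{0,1,2}

Trace (15 dequeues):
  [1] u=0 | in {0,1} | out {0,1} | prev {} | push {}
  [2] u=1 | in {0,1} | out {1,2} | prev {} | push {0}
  [3] u=2 | in {0,1,2} | out {0,1,2} | prev {} | push {}
  [4] u=3 | in {} | out {0,2} | prev {0} | push {}
  [5] u=4 | in {0,1,2} | out {0,1,2} | prev {0,1} | push {1,2}
  [6] u=5 | in {1,2} | out {1} | prev {} | push {}
  [7] u=6 | in {0,1,2} | out {0} | prev {} | push {4,5}
  [8] u=0 | in {0,1,2} | out {0,1,2} | prev {0,1} | push {}
  [9] u=1 | in {0,1,2} | out {1,2} | ==
  [10] u=2 | in {0,1,2} | out {0,1,2} | ==
  [11] u=4 | in {0,1,2} | out {0,1,2} | ==
  [12] u=5 | in {0,1,2} | out {0,1} | prev {1} | push {1,2,6}
  [13] u=1 | in {0,1,2} | out {1,2} | ==
  [14] u=2 | in {0,1,2} | out {0,1,2} | ==
  [15] u=6 | in {0,1,2} | out {0} | ==

Converged values:
  [0] {0,1,2}
  [1] {1,2}
  [2] {0,1,2}
  [3] {0,2}
  [4] {0,1,2}
  [5] {0,1}
  [6] {0}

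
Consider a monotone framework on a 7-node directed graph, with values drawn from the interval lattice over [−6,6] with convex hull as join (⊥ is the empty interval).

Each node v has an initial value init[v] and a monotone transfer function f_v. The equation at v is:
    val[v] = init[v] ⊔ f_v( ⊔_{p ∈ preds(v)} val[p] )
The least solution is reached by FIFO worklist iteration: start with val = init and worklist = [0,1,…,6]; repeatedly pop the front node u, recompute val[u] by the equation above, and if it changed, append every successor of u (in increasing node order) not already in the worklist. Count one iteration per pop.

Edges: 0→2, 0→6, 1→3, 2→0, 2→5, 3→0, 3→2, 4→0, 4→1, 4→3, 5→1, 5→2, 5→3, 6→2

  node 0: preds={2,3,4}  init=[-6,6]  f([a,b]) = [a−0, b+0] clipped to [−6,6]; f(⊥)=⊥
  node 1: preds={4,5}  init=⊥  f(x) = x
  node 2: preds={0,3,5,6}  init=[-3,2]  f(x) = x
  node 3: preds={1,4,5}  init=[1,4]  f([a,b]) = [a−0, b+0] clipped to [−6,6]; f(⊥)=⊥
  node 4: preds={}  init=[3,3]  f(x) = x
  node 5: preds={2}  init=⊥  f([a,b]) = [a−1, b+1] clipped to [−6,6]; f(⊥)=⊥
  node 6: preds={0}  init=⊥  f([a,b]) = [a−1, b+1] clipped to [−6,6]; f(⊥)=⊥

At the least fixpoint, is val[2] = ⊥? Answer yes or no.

no

Trace (13 dequeues):
  [1] u=0 | in [-3,4] | out [-6,6] | ==
  [2] u=1 | in [3,3] | out [3,3] | prev ⊥ | push {}
  [3] u=2 | in [-6,6] | out [-6,6] | prev [-3,2] | push {0}
  [4] u=3 | in [3,3] | out [1,4] | ==
  [5] u=4 | in ⊥ | out [3,3] | ==
  [6] u=5 | in [-6,6] | out [-6,6] | prev ⊥ | push {1,2,3}
  [7] u=6 | in [-6,6] | out [-6,6] | prev ⊥ | push {}
  [8] u=0 | in [-6,6] | out [-6,6] | ==
  [9] u=1 | in [-6,6] | out [-6,6] | prev [3,3] | push {}
  [10] u=2 | in [-6,6] | out [-6,6] | ==
  [11] u=3 | in [-6,6] | out [-6,6] | prev [1,4] | push {0,2}
  [12] u=0 | in [-6,6] | out [-6,6] | ==
  [13] u=2 | in [-6,6] | out [-6,6] | ==

Converged values:
  [0] [-6,6]
  [1] [-6,6]
  [2] [-6,6]
  [3] [-6,6]
  [4] [3,3]
  [5] [-6,6]
  [6] [-6,6]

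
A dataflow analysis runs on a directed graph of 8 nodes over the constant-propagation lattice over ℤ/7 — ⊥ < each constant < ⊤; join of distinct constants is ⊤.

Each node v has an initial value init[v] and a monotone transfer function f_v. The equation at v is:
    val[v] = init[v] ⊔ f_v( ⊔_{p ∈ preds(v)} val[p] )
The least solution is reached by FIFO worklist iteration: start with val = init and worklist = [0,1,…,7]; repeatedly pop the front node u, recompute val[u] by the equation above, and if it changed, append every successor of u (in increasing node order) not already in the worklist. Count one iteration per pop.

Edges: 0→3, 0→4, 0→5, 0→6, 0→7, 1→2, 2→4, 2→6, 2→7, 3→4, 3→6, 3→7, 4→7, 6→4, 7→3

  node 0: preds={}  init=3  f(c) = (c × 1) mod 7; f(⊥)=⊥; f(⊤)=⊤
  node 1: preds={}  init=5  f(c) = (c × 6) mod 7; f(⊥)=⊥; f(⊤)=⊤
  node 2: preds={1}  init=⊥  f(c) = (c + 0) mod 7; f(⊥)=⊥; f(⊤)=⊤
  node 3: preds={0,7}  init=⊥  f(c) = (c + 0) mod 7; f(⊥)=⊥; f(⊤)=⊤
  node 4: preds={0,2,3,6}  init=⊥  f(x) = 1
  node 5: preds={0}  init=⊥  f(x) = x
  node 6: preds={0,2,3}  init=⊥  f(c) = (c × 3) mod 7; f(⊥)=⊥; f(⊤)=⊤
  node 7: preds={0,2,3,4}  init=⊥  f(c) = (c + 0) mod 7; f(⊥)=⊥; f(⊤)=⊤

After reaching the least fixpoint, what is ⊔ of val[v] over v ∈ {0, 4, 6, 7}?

⊤

Trace (13 dequeues):
  [1] u=0 | in ⊥ | out 3 | ==
  [2] u=1 | in ⊥ | out 5 | ==
  [3] u=2 | in 5 | out 5 | prev ⊥ | push {}
  [4] u=3 | in 3 | out 3 | prev ⊥ | push {}
  [5] u=4 | in ⊤ | out 1 | prev ⊥ | push {}
  [6] u=5 | in 3 | out 3 | prev ⊥ | push {}
  [7] u=6 | in ⊤ | out ⊤ | prev ⊥ | push {4}
  [8] u=7 | in ⊤ | out ⊤ | prev ⊥ | push {3}
  [9] u=4 | in ⊤ | out 1 | ==
  [10] u=3 | in ⊤ | out ⊤ | prev 3 | push {4,6,7}
  [11] u=4 | in ⊤ | out 1 | ==
  [12] u=6 | in ⊤ | out ⊤ | ==
  [13] u=7 | in ⊤ | out ⊤ | ==

Converged values:
  [0] 3
  [1] 5
  [2] 5
  [3] ⊤
  [4] 1
  [5] 3
  [6] ⊤
  [7] ⊤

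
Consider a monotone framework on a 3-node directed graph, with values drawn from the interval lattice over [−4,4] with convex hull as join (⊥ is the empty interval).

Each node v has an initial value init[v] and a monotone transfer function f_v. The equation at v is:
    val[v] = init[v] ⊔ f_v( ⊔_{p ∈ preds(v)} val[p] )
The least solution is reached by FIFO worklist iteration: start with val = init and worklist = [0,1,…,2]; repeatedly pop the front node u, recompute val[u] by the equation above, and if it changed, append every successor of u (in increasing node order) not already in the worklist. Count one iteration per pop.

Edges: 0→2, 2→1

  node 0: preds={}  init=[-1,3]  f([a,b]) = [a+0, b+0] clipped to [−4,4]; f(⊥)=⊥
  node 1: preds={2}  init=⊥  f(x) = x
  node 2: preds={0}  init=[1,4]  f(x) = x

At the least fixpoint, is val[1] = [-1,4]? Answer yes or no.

Iteration log — 4 steps:
  step 1. node 0  ⊔preds=⊥  new=[-1,3]  stable
  step 2. node 1  ⊔preds=[1,4]  new=[1,4]  old=⊥  +wl: 
  step 3. node 2  ⊔preds=[-1,3]  new=[-1,4]  old=[1,4]  +wl: 1
  step 4. node 1  ⊔preds=[-1,4]  new=[-1,4]  old=[1,4]  +wl: 

Least fixpoint reached:
  node 0: [-1,3]
  node 1: [-1,4]
  node 2: [-1,4]

yes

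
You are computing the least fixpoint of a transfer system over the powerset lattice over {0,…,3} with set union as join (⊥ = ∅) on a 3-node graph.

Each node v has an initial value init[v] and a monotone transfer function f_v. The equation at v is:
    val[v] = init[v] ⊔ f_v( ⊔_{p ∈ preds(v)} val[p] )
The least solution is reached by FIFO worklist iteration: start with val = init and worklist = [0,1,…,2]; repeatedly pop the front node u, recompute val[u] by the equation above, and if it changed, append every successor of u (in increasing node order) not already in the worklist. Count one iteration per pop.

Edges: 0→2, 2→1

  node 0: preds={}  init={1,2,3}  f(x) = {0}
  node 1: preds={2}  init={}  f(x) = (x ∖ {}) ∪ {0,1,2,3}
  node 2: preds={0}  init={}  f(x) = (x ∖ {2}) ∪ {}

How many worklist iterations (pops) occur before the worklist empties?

Iteration log — 4 steps:
  step 1. node 0  ⊔preds={}  new={0,1,2,3}  old={1,2,3}  +wl: 
  step 2. node 1  ⊔preds={}  new={0,1,2,3}  old={}  +wl: 
  step 3. node 2  ⊔preds={0,1,2,3}  new={0,1,3}  old={}  +wl: 1
  step 4. node 1  ⊔preds={0,1,3}  new={0,1,2,3}  stable

Least fixpoint reached:
  node 0: {0,1,2,3}
  node 1: {0,1,2,3}
  node 2: {0,1,3}

4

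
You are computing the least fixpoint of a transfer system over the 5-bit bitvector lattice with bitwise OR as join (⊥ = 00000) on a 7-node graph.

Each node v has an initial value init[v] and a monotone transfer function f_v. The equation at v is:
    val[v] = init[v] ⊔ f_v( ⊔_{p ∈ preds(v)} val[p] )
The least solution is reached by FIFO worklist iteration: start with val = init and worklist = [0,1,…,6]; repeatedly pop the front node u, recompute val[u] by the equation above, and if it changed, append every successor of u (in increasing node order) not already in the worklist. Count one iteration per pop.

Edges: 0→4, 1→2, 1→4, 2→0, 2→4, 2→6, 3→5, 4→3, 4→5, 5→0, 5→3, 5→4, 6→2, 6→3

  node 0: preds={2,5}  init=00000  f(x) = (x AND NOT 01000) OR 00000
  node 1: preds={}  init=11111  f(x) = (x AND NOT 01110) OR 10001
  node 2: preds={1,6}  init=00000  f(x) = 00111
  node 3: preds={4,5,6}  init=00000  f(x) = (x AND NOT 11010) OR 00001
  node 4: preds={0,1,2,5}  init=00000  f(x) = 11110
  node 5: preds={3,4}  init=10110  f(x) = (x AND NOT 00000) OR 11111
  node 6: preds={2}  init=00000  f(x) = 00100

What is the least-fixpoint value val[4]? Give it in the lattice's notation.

Iteration log — 11 steps:
  step 1. node 0  ⊔preds=10110  new=10110  old=00000  +wl: 
  step 2. node 1  ⊔preds=00000  new=11111  stable
  step 3. node 2  ⊔preds=11111  new=00111  old=00000  +wl: 0
  step 4. node 3  ⊔preds=10110  new=00101  old=00000  +wl: 
  step 5. node 4  ⊔preds=11111  new=11110  old=00000  +wl: 3
  step 6. node 5  ⊔preds=11111  new=11111  old=10110  +wl: 4
  step 7. node 6  ⊔preds=00111  new=00100  old=00000  +wl: 2
  step 8. node 0  ⊔preds=11111  new=10111  old=10110  +wl: 
  step 9. node 3  ⊔preds=11111  new=00101  stable
  step 10. node 4  ⊔preds=11111  new=11110  stable
  step 11. node 2  ⊔preds=11111  new=00111  stable

Least fixpoint reached:
  node 0: 10111
  node 1: 11111
  node 2: 00111
  node 3: 00101
  node 4: 11110
  node 5: 11111
  node 6: 00100

11110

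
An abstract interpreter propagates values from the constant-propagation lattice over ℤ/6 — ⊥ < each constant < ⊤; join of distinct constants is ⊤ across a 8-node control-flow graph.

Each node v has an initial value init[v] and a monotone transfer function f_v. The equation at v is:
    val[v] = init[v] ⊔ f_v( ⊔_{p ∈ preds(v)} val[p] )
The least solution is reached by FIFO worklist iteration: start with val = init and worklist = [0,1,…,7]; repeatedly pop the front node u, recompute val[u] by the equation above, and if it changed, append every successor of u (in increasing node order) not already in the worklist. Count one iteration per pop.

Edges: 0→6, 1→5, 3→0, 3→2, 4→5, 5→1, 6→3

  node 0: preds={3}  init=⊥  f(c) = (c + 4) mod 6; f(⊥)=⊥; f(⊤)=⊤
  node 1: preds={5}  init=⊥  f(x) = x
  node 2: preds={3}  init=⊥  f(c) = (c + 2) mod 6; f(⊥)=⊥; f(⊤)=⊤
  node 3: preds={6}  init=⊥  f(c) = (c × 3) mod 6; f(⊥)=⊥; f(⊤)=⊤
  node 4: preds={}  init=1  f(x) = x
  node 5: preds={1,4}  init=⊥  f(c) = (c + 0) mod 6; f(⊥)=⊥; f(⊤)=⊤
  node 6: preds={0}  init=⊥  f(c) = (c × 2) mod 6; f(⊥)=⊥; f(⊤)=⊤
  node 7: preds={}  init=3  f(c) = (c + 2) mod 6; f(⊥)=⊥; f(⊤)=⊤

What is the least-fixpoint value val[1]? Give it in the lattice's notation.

1

Worklist (10 pops):
  #1 pop 0: in=⊥ → ⊥ (no change)
  #2 pop 1: in=⊥ → ⊥ (no change)
  #3 pop 2: in=⊥ → ⊥ (no change)
  #4 pop 3: in=⊥ → ⊥ (no change)
  #5 pop 4: in=⊥ → 1 (no change)
  #6 pop 5: in=1 → 1 (was ⊥); enqueue [1]
  #7 pop 6: in=⊥ → ⊥ (no change)
  #8 pop 7: in=⊥ → 3 (no change)
  #9 pop 1: in=1 → 1 (was ⊥); enqueue [5]
  #10 pop 5: in=1 → 1 (no change)

Fixpoint:
  val[0] = ⊥
  val[1] = 1
  val[2] = ⊥
  val[3] = ⊥
  val[4] = 1
  val[5] = 1
  val[6] = ⊥
  val[7] = 3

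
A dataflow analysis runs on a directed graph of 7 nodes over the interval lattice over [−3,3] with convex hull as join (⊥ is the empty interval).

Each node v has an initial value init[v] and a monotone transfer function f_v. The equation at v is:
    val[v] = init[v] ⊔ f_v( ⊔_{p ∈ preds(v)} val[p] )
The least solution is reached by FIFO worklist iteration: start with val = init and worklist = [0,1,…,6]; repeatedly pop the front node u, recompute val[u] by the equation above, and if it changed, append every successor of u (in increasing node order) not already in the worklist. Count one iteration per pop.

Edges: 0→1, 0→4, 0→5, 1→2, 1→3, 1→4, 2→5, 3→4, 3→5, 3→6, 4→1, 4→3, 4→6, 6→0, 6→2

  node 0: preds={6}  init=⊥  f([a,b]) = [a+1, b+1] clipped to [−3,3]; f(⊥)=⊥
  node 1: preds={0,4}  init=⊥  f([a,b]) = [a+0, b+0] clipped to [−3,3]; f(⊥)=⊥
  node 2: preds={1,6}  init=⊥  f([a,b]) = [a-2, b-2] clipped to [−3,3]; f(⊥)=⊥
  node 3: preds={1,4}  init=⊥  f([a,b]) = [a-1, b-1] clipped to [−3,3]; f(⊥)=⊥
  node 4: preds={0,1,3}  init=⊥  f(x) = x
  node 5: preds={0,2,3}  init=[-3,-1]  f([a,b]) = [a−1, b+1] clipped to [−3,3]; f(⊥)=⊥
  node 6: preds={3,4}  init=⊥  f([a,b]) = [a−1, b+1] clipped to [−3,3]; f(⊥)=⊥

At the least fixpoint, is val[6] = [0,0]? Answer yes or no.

no

Trace (7 dequeues):
  [1] u=0 | in ⊥ | out ⊥ | ==
  [2] u=1 | in ⊥ | out ⊥ | ==
  [3] u=2 | in ⊥ | out ⊥ | ==
  [4] u=3 | in ⊥ | out ⊥ | ==
  [5] u=4 | in ⊥ | out ⊥ | ==
  [6] u=5 | in ⊥ | out [-3,-1] | ==
  [7] u=6 | in ⊥ | out ⊥ | ==

Converged values:
  [0] ⊥
  [1] ⊥
  [2] ⊥
  [3] ⊥
  [4] ⊥
  [5] [-3,-1]
  [6] ⊥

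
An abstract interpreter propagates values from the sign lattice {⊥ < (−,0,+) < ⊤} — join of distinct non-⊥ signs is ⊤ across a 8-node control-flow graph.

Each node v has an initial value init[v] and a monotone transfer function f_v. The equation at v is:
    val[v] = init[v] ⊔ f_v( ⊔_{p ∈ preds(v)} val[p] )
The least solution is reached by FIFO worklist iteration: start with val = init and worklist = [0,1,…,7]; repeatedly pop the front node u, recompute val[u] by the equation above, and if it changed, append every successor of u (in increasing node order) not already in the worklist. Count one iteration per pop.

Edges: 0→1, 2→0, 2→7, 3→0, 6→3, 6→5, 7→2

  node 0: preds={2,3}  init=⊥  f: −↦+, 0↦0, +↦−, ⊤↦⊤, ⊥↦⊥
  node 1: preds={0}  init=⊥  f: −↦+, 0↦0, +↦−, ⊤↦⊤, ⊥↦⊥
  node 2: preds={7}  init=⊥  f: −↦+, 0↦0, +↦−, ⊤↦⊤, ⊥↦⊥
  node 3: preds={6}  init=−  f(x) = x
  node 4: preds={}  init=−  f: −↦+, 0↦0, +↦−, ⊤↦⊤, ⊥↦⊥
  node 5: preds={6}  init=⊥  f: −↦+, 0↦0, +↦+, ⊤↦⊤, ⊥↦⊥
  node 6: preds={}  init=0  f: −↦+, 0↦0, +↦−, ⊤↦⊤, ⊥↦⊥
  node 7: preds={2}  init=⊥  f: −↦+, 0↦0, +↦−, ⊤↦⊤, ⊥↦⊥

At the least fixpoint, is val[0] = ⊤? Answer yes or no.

yes

Iteration log — 10 steps:
  step 1. node 0  ⊔preds=−  new=+  old=⊥  +wl: 
  step 2. node 1  ⊔preds=+  new=−  old=⊥  +wl: 
  step 3. node 2  ⊔preds=⊥  new=⊥  stable
  step 4. node 3  ⊔preds=0  new=⊤  old=−  +wl: 0
  step 5. node 4  ⊔preds=⊥  new=−  stable
  step 6. node 5  ⊔preds=0  new=0  old=⊥  +wl: 
  step 7. node 6  ⊔preds=⊥  new=0  stable
  step 8. node 7  ⊔preds=⊥  new=⊥  stable
  step 9. node 0  ⊔preds=⊤  new=⊤  old=+  +wl: 1
  step 10. node 1  ⊔preds=⊤  new=⊤  old=−  +wl: 

Least fixpoint reached:
  node 0: ⊤
  node 1: ⊤
  node 2: ⊥
  node 3: ⊤
  node 4: −
  node 5: 0
  node 6: 0
  node 7: ⊥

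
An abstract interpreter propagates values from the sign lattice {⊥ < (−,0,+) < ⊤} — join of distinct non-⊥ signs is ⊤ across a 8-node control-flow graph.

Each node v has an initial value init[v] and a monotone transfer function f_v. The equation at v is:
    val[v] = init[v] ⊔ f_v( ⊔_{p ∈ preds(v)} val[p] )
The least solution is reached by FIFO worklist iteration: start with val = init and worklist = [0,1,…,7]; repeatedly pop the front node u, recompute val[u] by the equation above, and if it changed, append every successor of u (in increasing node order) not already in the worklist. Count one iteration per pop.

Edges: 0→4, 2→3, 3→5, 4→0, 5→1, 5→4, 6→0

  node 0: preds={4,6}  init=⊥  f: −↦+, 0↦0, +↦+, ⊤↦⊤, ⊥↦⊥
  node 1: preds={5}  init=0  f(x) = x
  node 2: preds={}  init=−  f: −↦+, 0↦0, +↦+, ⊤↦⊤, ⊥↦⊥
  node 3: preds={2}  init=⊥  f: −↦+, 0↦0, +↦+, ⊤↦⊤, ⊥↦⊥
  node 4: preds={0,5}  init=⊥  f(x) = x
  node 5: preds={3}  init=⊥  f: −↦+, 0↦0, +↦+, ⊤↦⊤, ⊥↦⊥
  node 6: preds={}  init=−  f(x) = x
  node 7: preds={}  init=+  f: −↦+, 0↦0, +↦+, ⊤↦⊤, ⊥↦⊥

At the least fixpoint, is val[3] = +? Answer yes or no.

Trace (12 dequeues):
  [1] u=0 | in − | out + | prev ⊥ | push {}
  [2] u=1 | in ⊥ | out 0 | ==
  [3] u=2 | in ⊥ | out − | ==
  [4] u=3 | in − | out + | prev ⊥ | push {}
  [5] u=4 | in + | out + | prev ⊥ | push {0}
  [6] u=5 | in + | out + | prev ⊥ | push {1,4}
  [7] u=6 | in ⊥ | out − | ==
  [8] u=7 | in ⊥ | out + | ==
  [9] u=0 | in ⊤ | out ⊤ | prev + | push {}
  [10] u=1 | in + | out ⊤ | prev 0 | push {}
  [11] u=4 | in ⊤ | out ⊤ | prev + | push {0}
  [12] u=0 | in ⊤ | out ⊤ | ==

Converged values:
  [0] ⊤
  [1] ⊤
  [2] −
  [3] +
  [4] ⊤
  [5] +
  [6] −
  [7] +

yes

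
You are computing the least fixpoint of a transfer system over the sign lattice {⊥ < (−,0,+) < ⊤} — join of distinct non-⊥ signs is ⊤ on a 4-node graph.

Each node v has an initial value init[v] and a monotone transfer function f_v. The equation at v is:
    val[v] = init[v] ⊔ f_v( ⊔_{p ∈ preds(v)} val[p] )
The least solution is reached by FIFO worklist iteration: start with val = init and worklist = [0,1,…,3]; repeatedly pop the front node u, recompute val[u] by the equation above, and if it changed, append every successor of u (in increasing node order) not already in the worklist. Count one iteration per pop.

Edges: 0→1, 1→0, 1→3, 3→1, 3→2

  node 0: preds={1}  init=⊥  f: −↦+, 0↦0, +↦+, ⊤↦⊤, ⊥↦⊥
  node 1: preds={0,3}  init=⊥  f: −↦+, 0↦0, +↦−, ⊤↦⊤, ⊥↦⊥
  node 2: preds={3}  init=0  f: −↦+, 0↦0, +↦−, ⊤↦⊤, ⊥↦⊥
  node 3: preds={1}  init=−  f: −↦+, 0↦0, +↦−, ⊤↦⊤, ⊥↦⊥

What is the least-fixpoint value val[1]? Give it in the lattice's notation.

Iteration log — 10 steps:
  step 1. node 0  ⊔preds=⊥  new=⊥  stable
  step 2. node 1  ⊔preds=−  new=+  old=⊥  +wl: 0
  step 3. node 2  ⊔preds=−  new=⊤  old=0  +wl: 
  step 4. node 3  ⊔preds=+  new=−  stable
  step 5. node 0  ⊔preds=+  new=+  old=⊥  +wl: 1
  step 6. node 1  ⊔preds=⊤  new=⊤  old=+  +wl: 0,3
  step 7. node 0  ⊔preds=⊤  new=⊤  old=+  +wl: 1
  step 8. node 3  ⊔preds=⊤  new=⊤  old=−  +wl: 2
  step 9. node 1  ⊔preds=⊤  new=⊤  stable
  step 10. node 2  ⊔preds=⊤  new=⊤  stable

Least fixpoint reached:
  node 0: ⊤
  node 1: ⊤
  node 2: ⊤
  node 3: ⊤

⊤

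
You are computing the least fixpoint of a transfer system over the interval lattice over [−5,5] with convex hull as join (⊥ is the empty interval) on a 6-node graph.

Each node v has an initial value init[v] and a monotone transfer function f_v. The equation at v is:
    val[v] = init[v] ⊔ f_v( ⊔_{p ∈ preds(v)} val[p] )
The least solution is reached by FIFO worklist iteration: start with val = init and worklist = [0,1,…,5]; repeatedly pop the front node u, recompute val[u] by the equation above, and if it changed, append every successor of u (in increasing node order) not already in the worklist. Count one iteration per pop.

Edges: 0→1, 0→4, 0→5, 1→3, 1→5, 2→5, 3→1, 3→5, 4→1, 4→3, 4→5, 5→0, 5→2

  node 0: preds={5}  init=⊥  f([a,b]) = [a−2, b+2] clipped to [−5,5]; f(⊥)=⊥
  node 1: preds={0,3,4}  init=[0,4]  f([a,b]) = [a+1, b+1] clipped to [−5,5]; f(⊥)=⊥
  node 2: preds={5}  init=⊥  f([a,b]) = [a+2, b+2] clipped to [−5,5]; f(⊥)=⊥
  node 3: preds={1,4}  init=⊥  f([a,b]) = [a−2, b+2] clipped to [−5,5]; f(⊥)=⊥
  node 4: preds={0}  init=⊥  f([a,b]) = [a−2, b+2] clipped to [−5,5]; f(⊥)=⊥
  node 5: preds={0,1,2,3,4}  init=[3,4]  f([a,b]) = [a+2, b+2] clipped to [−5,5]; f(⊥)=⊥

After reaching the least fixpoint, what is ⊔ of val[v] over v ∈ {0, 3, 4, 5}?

Iteration log — 25 steps:
  step 1. node 0  ⊔preds=[3,4]  new=[1,5]  old=⊥  +wl: 
  step 2. node 1  ⊔preds=[1,5]  new=[0,5]  old=[0,4]  +wl: 
  step 3. node 2  ⊔preds=[3,4]  new=[5,5]  old=⊥  +wl: 
  step 4. node 3  ⊔preds=[0,5]  new=[-2,5]  old=⊥  +wl: 1
  step 5. node 4  ⊔preds=[1,5]  new=[-1,5]  old=⊥  +wl: 3
  step 6. node 5  ⊔preds=[-2,5]  new=[0,5]  old=[3,4]  +wl: 0,2
  step 7. node 1  ⊔preds=[-2,5]  new=[-1,5]  old=[0,5]  +wl: 5
  step 8. node 3  ⊔preds=[-1,5]  new=[-3,5]  old=[-2,5]  +wl: 1
  step 9. node 0  ⊔preds=[0,5]  new=[-2,5]  old=[1,5]  +wl: 4
  step 10. node 2  ⊔preds=[0,5]  new=[2,5]  old=[5,5]  +wl: 
  step 11. node 5  ⊔preds=[-3,5]  new=[-1,5]  old=[0,5]  +wl: 0,2
  step 12. node 1  ⊔preds=[-3,5]  new=[-2,5]  old=[-1,5]  +wl: 3,5
  step 13. node 4  ⊔preds=[-2,5]  new=[-4,5]  old=[-1,5]  +wl: 1
  step 14. node 0  ⊔preds=[-1,5]  new=[-3,5]  old=[-2,5]  +wl: 4
  step 15. node 2  ⊔preds=[-1,5]  new=[1,5]  old=[2,5]  +wl: 
  step 16. node 3  ⊔preds=[-4,5]  new=[-5,5]  old=[-3,5]  +wl: 
  step 17. node 5  ⊔preds=[-5,5]  new=[-3,5]  old=[-1,5]  +wl: 0,2
  step 18. node 1  ⊔preds=[-5,5]  new=[-4,5]  old=[-2,5]  +wl: 3,5
  step 19. node 4  ⊔preds=[-3,5]  new=[-5,5]  old=[-4,5]  +wl: 1
  step 20. node 0  ⊔preds=[-3,5]  new=[-5,5]  old=[-3,5]  +wl: 4
  step 21. node 2  ⊔preds=[-3,5]  new=[-1,5]  old=[1,5]  +wl: 
  step 22. node 3  ⊔preds=[-5,5]  new=[-5,5]  stable
  step 23. node 5  ⊔preds=[-5,5]  new=[-3,5]  stable
  step 24. node 1  ⊔preds=[-5,5]  new=[-4,5]  stable
  step 25. node 4  ⊔preds=[-5,5]  new=[-5,5]  stable

Least fixpoint reached:
  node 0: [-5,5]
  node 1: [-4,5]
  node 2: [-1,5]
  node 3: [-5,5]
  node 4: [-5,5]
  node 5: [-3,5]

[-5,5]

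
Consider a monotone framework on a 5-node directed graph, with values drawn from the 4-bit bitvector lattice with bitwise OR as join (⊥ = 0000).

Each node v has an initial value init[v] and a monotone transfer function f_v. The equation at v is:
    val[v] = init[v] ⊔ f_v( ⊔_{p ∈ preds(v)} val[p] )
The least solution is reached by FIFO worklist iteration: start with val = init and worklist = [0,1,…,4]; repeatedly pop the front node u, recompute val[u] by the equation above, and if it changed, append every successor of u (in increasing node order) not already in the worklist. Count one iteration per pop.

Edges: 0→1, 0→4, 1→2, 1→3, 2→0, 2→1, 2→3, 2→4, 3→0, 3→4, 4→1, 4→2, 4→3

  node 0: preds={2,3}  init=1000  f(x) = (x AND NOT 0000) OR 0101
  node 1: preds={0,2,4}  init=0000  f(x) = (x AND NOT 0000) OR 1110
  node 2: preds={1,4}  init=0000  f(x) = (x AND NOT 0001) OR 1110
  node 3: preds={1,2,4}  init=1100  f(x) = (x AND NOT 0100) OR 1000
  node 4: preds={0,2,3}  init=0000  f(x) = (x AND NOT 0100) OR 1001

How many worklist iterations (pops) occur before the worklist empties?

10

Iteration log — 10 steps:
  step 1. node 0  ⊔preds=1100  new=1101  old=1000  +wl: 
  step 2. node 1  ⊔preds=1101  new=1111  old=0000  +wl: 
  step 3. node 2  ⊔preds=1111  new=1110  old=0000  +wl: 0,1
  step 4. node 3  ⊔preds=1111  new=1111  old=1100  +wl: 
  step 5. node 4  ⊔preds=1111  new=1011  old=0000  +wl: 2,3
  step 6. node 0  ⊔preds=1111  new=1111  old=1101  +wl: 4
  step 7. node 1  ⊔preds=1111  new=1111  stable
  step 8. node 2  ⊔preds=1111  new=1110  stable
  step 9. node 3  ⊔preds=1111  new=1111  stable
  step 10. node 4  ⊔preds=1111  new=1011  stable

Least fixpoint reached:
  node 0: 1111
  node 1: 1111
  node 2: 1110
  node 3: 1111
  node 4: 1011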